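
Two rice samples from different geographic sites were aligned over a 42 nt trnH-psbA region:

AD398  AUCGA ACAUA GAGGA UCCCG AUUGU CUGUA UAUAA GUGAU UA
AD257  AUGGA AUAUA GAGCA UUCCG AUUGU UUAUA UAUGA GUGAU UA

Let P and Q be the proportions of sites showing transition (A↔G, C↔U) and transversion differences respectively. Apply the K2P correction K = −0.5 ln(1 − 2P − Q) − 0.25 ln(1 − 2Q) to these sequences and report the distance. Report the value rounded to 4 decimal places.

Differing sites — 3:C/G (Tv); 7:C/U (Ti); 14:G/C (Tv); 17:C/U (Ti); 26:C/U (Ti); 28:G/A (Ti); 34:A/G (Ti).
Of the 7 differences, 5 transitions and 2 transversions over 42 sites: P = 5/42 = 0.119048, Q = 2/42 = 0.047619.
d = −0.5·ln(0.714285) − 0.25·ln(0.904762) = −0.5·(-0.336473) − 0.25·(-0.100083) = 0.1933.

0.1933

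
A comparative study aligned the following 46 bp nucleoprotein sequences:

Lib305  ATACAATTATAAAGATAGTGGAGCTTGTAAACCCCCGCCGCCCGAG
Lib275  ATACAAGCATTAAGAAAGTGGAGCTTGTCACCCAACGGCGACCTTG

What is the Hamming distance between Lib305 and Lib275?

The sequences differ at positions 7 (T/G), 8 (T/C), 11 (A/T), 16 (T/A), 29 (A/C), 31 (A/C), 34 (C/A), 35 (C/A), 38 (C/G), 41 (C/A), 44 (G/T), 45 (A/T).
That gives 12 mismatches out of 46 aligned sites, so the Hamming distance is 12.

12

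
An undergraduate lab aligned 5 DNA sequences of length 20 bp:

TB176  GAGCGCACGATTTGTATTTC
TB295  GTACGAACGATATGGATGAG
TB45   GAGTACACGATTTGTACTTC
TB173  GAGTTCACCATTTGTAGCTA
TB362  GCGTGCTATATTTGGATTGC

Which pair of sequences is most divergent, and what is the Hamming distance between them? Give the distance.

Pairwise Hamming distances:
  TB176 vs TB295: 8
  TB176 vs TB45: 3
  TB176 vs TB173: 6
  TB176 vs TB362: 7
  TB295 vs TB45: 11
  TB295 vs TB173: 12
  TB295 vs TB362: 11
  TB45 vs TB173: 5
  TB45 vs TB362: 8
  TB173 vs TB362: 10
The largest is 12, between TB295 and TB173.

12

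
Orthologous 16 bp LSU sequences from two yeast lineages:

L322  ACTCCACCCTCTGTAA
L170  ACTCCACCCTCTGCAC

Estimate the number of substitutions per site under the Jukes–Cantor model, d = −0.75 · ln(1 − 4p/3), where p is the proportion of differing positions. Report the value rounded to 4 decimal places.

The sequences differ at positions 14 (T/C), 16 (A/C).
p = 2/16 = 0.125000.
d = −0.75 · ln(1 − (4/3)·0.125000) = −0.75 · ln(0.833333) = −0.75 · (-0.182322) = 0.1367.

0.1367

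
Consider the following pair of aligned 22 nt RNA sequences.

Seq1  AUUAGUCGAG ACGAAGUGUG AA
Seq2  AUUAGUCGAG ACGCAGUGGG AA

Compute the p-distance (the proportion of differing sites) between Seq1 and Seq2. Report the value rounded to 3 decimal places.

0.091

Differing sites — 14:A/C; 19:U/G.
There are 2 differences over 22 sites, so p = 2/22 = 0.091.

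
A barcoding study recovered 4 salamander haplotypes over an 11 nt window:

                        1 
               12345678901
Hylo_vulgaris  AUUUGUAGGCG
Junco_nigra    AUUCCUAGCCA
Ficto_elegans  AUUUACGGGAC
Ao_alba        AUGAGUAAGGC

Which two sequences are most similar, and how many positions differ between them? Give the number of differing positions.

4

Pairwise Hamming distances:
  Hylo_vulgaris vs Junco_nigra: 4
  Hylo_vulgaris vs Ficto_elegans: 5
  Hylo_vulgaris vs Ao_alba: 5
  Junco_nigra vs Ficto_elegans: 7
  Junco_nigra vs Ao_alba: 7
  Ficto_elegans vs Ao_alba: 7
The smallest is 4, between Hylo_vulgaris and Junco_nigra.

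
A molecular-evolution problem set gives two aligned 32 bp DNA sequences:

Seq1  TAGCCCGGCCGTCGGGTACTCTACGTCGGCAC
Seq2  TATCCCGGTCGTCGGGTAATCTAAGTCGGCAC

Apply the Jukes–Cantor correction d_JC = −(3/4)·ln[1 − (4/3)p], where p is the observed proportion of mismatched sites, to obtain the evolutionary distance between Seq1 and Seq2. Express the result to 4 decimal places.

Mismatches occur at site 3 (G→T), site 9 (C→T), site 19 (C→A), site 24 (C→A).
p = 4/32 = 0.125000.
d = −0.75 · ln(1 − (4/3)·0.125000) = −0.75 · ln(0.833333) = −0.75 · (-0.182322) = 0.1367.

0.1367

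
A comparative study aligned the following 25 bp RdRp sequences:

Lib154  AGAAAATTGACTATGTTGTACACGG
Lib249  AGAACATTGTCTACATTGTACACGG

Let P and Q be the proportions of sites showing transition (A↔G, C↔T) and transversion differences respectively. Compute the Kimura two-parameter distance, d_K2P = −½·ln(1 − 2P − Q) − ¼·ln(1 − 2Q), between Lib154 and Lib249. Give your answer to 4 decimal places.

Differing sites — 5:A/C (Tv); 10:A/T (Tv); 14:T/C (Ti); 15:G/A (Ti).
Of the 4 differences, 2 transitions and 2 transversions over 25 sites: P = 2/25 = 0.080000, Q = 2/25 = 0.080000.
d = −0.5·ln(0.760000) − 0.25·ln(0.840000) = −0.5·(-0.274437) − 0.25·(-0.174353) = 0.1808.

0.1808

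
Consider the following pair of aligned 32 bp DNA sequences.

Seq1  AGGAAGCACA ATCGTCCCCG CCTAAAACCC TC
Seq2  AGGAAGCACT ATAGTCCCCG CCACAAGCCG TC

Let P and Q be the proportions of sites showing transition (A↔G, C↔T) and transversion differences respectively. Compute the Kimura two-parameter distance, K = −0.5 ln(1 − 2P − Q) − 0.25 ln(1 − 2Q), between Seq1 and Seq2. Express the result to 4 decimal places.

0.2171

Differing sites — 10:A/T (Tv); 13:C/A (Tv); 23:T/A (Tv); 24:A/C (Tv); 27:A/G (Ti); 30:C/G (Tv).
Of the 6 differences, 1 transition and 5 transversions over 32 sites: P = 1/32 = 0.031250, Q = 5/32 = 0.156250.
d = −0.5·ln(0.781250) − 0.25·ln(0.687500) = −0.5·(-0.246860) − 0.25·(-0.374693) = 0.2171.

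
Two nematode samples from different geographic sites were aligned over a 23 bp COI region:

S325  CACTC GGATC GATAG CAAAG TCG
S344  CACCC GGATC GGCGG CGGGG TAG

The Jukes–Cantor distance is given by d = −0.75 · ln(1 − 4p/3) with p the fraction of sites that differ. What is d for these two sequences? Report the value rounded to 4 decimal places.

0.4674

Mismatches occur at site 4 (T↔C), site 12 (A↔G), site 13 (T↔C), site 14 (A↔G), site 17 (A↔G), site 18 (A↔G), site 19 (A↔G), site 22 (C↔A).
p = 8/23 = 0.347826.
d = −0.75 · ln(1 − (4/3)·0.347826) = −0.75 · ln(0.536232) = −0.75 · (-0.623188) = 0.4674.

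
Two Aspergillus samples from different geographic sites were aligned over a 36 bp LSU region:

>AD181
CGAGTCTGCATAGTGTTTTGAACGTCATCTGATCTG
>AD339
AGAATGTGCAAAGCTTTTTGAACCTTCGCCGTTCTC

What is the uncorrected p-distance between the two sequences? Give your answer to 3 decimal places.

Differing sites — 1:C/A; 4:G/A; 6:C/G; 11:T/A; 14:T/C; 15:G/T; 24:G/C; 26:C/T; 27:A/C; 28:T/G; 30:T/C; 32:A/T; 36:G/C.
There are 13 differences over 36 sites, so p = 13/36 = 0.361.

0.361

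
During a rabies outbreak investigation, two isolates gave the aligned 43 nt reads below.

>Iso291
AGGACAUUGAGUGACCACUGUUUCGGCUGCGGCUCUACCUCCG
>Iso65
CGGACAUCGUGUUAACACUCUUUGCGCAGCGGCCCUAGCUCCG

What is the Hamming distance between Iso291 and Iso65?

11

The sequences differ at positions 1 (A/C), 8 (U/C), 10 (A/U), 13 (G/U), 15 (C/A), 20 (G/C), 24 (C/G), 25 (G/C), 28 (U/A), 34 (U/C), 38 (C/G).
That gives 11 mismatches out of 43 aligned sites, so the Hamming distance is 11.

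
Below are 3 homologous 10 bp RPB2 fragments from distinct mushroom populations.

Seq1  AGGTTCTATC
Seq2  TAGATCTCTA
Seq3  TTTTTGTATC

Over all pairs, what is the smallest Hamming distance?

Pairwise Hamming distances:
  Seq1 vs Seq2: 5
  Seq1 vs Seq3: 4
  Seq2 vs Seq3: 6
The smallest is 4, between Seq1 and Seq3.

4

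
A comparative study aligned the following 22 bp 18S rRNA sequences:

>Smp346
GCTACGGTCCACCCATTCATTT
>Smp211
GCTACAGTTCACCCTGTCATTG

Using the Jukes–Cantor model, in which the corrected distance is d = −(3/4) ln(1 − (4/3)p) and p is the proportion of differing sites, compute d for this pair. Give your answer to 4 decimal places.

0.2708

Mismatches occur at site 6 (G→A), site 9 (C→T), site 15 (A→T), site 16 (T→G), site 22 (T→G).
p = 5/22 = 0.227273.
d = −0.75 · ln(1 − (4/3)·0.227273) = −0.75 · ln(0.696969) = −0.75 · (-0.361014) = 0.2708.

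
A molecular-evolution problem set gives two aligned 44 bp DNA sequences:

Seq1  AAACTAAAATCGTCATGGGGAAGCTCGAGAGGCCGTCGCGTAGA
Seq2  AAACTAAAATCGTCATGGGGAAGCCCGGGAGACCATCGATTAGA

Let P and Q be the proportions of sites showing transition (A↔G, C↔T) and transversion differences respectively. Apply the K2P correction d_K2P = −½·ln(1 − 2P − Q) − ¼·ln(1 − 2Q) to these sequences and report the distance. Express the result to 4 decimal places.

0.1527

Differing sites — 25:T/C (Ti); 28:A/G (Ti); 32:G/A (Ti); 35:G/A (Ti); 39:C/A (Tv); 40:G/T (Tv).
Of the 6 differences, 4 transitions and 2 transversions over 44 sites: P = 4/44 = 0.090909, Q = 2/44 = 0.045455.
d = −0.5·ln(0.772727) − 0.25·ln(0.909090) = −0.5·(-0.257829) − 0.25·(-0.095311) = 0.1527.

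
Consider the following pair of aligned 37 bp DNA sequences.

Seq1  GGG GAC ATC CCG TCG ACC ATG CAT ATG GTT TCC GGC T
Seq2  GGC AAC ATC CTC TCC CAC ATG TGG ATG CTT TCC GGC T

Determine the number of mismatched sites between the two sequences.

11

Differing sites — 3:G/C; 4:G/A; 11:C/T; 12:G/C; 15:G/C; 16:A/C; 17:C/A; 22:C/T; 23:A/G; 24:T/G; 28:G/C.
That gives 11 mismatches out of 37 aligned sites, so the Hamming distance is 11.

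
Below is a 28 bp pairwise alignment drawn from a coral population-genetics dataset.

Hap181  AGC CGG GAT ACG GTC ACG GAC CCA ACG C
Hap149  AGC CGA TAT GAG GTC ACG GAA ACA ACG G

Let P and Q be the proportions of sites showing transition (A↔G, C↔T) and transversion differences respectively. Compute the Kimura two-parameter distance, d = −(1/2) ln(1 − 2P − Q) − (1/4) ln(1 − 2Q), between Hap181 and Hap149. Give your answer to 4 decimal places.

The sequences differ at positions 6 (G/A, transition), 7 (G/T, transversion), 10 (A/G, transition), 11 (C/A, transversion), 21 (C/A, transversion), 22 (C/A, transversion), 28 (C/G, transversion).
Of the 7 differences, 2 transitions and 5 transversions over 28 sites: P = 2/28 = 0.071429, Q = 5/28 = 0.178571.
d = −0.5·ln(0.678571) − 0.25·ln(0.642858) = −0.5·(-0.387766) − 0.25·(-0.441831) = 0.3043.

0.3043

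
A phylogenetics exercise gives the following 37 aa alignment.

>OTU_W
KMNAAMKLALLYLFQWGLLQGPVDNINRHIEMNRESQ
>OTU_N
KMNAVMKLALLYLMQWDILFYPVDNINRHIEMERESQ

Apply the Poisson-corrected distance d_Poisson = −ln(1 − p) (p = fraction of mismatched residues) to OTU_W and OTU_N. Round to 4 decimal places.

0.2097

Differing sites — 5:A/V; 14:F/M; 17:G/D; 18:L/I; 20:Q/F; 21:G/Y; 33:N/E.
p = 7/37 = 0.189189.
d = −ln(1 − 0.189189) = −ln(0.810811) = 0.2097.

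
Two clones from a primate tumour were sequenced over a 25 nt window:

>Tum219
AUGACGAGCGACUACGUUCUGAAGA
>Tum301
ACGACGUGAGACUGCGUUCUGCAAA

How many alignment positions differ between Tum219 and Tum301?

Differing sites — 2:U/C; 7:A/U; 9:C/A; 14:A/G; 22:A/C; 24:G/A.
That gives 6 mismatches out of 25 aligned sites, so the Hamming distance is 6.

6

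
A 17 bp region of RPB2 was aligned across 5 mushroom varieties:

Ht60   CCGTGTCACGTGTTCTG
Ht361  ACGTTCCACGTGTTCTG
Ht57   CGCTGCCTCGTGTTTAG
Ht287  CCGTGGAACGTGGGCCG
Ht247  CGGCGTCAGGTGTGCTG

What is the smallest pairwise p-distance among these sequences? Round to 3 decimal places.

Pairwise Hamming distances:
  Ht60 vs Ht361: 3
  Ht60 vs Ht57: 6
  Ht60 vs Ht287: 5
  Ht60 vs Ht247: 4
  Ht361 vs Ht57: 7
  Ht361 vs Ht287: 7
  Ht361 vs Ht247: 7
  Ht57 vs Ht287: 9
  Ht57 vs Ht247: 8
  Ht287 vs Ht247: 7
The smallest is 3 mismatches, between Ht60 and Ht361; p = 3/17 = 0.176.

0.176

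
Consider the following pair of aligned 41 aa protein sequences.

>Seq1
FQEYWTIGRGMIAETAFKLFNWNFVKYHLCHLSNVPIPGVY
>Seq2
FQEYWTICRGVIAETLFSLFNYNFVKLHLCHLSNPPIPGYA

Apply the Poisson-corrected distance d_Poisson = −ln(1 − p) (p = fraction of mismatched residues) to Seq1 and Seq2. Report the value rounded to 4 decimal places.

The sequences differ at positions 8 (G/C), 11 (M/V), 16 (A/L), 18 (K/S), 22 (W/Y), 27 (Y/L), 35 (V/P), 40 (V/Y), 41 (Y/A).
p = 9/41 = 0.219512.
d = −ln(1 − 0.219512) = −ln(0.780488) = 0.2478.

0.2478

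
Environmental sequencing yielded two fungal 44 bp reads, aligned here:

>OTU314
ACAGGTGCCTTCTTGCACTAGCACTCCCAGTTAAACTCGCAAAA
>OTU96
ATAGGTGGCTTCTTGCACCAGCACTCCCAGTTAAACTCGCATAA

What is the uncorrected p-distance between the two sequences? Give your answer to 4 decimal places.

The sequences differ at positions 2 (C/T), 8 (C/G), 19 (T/C), 42 (A/T).
There are 4 differences over 44 sites, so p = 4/44 = 0.0909.

0.0909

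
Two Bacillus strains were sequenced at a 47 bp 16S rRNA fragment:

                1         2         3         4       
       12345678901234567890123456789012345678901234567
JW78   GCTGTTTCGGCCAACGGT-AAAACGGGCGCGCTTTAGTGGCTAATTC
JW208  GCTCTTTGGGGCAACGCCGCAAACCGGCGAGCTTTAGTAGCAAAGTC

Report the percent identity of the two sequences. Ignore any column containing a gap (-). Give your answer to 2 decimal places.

Excluding the 1 gap column leaves 46 comparable sites.
The sequences differ at positions 4 (G/C), 8 (C/G), 11 (C/G), 17 (G/C), 18 (T/C), 20 (A/C), 25 (G/C), 30 (C/A), 39 (G/A), 42 (T/A), 45 (T/G).
35 of the 46 comparable sites match, so the percent identity is 35/46 × 100 = 76.09%.

76.09%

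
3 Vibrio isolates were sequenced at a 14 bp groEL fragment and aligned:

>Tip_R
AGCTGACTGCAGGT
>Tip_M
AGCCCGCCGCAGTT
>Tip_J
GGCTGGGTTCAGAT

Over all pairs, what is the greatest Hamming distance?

7

Pairwise Hamming distances:
  Tip_R vs Tip_M: 5
  Tip_R vs Tip_J: 5
  Tip_M vs Tip_J: 7
The largest is 7, between Tip_M and Tip_J.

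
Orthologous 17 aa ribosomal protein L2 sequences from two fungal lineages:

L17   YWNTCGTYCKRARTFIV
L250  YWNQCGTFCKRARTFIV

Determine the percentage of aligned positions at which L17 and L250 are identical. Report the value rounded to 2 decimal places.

88.24%

The sequences differ at positions 4 (T/Q), 8 (Y/F).
15 of the 17 sites match, so the percent identity is 15/17 × 100 = 88.24%.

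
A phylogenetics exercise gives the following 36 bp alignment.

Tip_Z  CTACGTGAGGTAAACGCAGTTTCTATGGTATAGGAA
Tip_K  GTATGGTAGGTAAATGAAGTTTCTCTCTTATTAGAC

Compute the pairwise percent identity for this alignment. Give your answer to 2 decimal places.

66.67%

Mismatches occur at site 1 (C/G), site 4 (C/T), site 6 (T/G), site 7 (G/T), site 15 (C/T), site 17 (C/A), site 25 (A/C), site 27 (G/C), site 28 (G/T), site 32 (A/T), site 33 (G/A), site 36 (A/C).
24 of the 36 sites match, so the percent identity is 24/36 × 100 = 66.67%.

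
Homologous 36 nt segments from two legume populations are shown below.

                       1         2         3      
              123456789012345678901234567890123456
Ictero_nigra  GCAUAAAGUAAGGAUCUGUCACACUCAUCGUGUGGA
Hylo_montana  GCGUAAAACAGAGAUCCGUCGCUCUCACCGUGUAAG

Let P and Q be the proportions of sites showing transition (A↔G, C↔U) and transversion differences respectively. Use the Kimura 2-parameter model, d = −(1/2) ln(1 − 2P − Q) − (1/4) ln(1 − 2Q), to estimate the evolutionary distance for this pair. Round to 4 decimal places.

0.5236

Differing sites — 3:A/G (Ti); 8:G/A (Ti); 9:U/C (Ti); 11:A/G (Ti); 12:G/A (Ti); 17:U/C (Ti); 21:A/G (Ti); 23:A/U (Tv); 28:U/C (Ti); 34:G/A (Ti); 35:G/A (Ti); 36:A/G (Ti).
Of the 12 differences, 11 transitions and 1 transversion over 36 sites: P = 11/36 = 0.305556, Q = 1/36 = 0.027778.
d = −0.5·ln(0.361110) − 0.25·ln(0.944444) = −0.5·(-1.018573) − 0.25·(-0.057159) = 0.5236.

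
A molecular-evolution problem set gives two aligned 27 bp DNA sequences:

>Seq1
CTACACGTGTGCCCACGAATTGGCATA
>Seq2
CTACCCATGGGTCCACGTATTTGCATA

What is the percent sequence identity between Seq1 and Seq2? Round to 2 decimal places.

The sequences differ at positions 5 (A/C), 7 (G/A), 10 (T/G), 12 (C/T), 18 (A/T), 22 (G/T).
21 of the 27 sites match, so the percent identity is 21/27 × 100 = 77.78%.

77.78%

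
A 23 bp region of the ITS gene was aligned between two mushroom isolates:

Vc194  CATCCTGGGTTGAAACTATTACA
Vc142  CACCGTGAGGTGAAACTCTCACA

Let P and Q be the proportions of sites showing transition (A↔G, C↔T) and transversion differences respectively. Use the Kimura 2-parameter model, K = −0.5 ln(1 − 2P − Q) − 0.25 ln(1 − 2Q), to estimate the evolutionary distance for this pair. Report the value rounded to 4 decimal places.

Differing sites — 3:T/C (Ti); 5:C/G (Tv); 8:G/A (Ti); 10:T/G (Tv); 18:A/C (Tv); 20:T/C (Ti).
Of the 6 differences, 3 transitions and 3 transversions over 23 sites: P = 3/23 = 0.130435, Q = 3/23 = 0.130435.
d = −0.5·ln(0.608695) − 0.25·ln(0.739130) = −0.5·(-0.496438) − 0.25·(-0.302281) = 0.3238.

0.3238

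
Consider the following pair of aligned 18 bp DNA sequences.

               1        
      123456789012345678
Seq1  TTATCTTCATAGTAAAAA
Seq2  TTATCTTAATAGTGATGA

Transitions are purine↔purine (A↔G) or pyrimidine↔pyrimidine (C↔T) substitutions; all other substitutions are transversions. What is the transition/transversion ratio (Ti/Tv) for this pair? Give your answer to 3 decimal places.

1.000

The sequences differ at positions 8 (C/A, transversion), 14 (A/G, transition), 16 (A/T, transversion), 17 (A/G, transition).
Of the 4 differences, 2 transitions and 2 transversions, so Ti/Tv = 2/2 = 1.000.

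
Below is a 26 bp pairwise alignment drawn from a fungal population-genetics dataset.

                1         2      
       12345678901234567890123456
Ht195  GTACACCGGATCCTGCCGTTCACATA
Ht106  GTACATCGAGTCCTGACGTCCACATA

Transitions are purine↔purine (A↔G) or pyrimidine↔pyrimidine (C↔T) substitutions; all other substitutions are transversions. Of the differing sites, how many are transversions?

The sequences differ at positions 6 (C/T, transition), 9 (G/A, transition), 10 (A/G, transition), 16 (C/A, transversion), 20 (T/C, transition).
Of the 5 differences, 4 transitions and 1 transversion, so the answer is 1.

1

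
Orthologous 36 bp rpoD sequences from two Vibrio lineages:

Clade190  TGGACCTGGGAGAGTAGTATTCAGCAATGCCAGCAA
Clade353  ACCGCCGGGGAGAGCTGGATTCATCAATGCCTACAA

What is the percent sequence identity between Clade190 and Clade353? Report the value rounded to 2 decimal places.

69.44%

Mismatches occur at site 1 (T/A), site 2 (G/C), site 3 (G/C), site 4 (A/G), site 7 (T/G), site 15 (T/C), site 16 (A/T), site 18 (T/G), site 24 (G/T), site 32 (A/T), site 33 (G/A).
25 of the 36 sites match, so the percent identity is 25/36 × 100 = 69.44%.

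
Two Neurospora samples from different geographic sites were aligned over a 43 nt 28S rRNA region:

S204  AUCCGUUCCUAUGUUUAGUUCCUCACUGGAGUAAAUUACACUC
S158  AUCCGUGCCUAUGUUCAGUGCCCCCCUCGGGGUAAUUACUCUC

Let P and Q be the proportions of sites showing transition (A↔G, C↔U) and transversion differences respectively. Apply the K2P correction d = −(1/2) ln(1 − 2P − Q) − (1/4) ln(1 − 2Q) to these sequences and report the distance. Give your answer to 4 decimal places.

0.2785

Mismatches occur at site 7 (U/G, transversion), site 16 (U/C, transition), site 20 (U/G, transversion), site 23 (U/C, transition), site 25 (A/C, transversion), site 28 (G/C, transversion), site 30 (A/G, transition), site 32 (U/G, transversion), site 33 (A/U, transversion), site 40 (A/U, transversion).
Of the 10 differences, 3 transitions and 7 transversions over 43 sites: P = 3/43 = 0.069767, Q = 7/43 = 0.162791.
d = −0.5·ln(0.697675) − 0.25·ln(0.674418) = −0.5·(-0.360002) − 0.25·(-0.393905) = 0.2785.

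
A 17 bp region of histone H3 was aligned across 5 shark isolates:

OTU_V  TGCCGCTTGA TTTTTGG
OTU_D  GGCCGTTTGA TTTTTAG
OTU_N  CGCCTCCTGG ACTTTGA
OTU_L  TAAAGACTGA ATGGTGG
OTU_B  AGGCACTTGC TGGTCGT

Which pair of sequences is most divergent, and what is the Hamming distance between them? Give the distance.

Pairwise Hamming distances:
  OTU_V vs OTU_D: 3
  OTU_V vs OTU_N: 7
  OTU_V vs OTU_L: 8
  OTU_V vs OTU_B: 8
  OTU_D vs OTU_N: 9
  OTU_D vs OTU_L: 10
  OTU_D vs OTU_B: 10
  OTU_N vs OTU_L: 11
  OTU_N vs OTU_B: 10
  OTU_L vs OTU_B: 13
The largest is 13, between OTU_L and OTU_B.

13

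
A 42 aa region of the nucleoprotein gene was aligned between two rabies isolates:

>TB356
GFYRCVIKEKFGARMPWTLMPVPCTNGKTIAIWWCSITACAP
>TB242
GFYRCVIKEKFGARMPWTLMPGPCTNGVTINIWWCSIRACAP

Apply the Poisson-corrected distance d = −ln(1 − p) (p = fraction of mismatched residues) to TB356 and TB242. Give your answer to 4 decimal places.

The sequences differ at positions 22 (V/G), 28 (K/V), 31 (A/N), 38 (T/R).
p = 4/42 = 0.095238.
d = −ln(1 − 0.095238) = −ln(0.904762) = 0.1001.

0.1001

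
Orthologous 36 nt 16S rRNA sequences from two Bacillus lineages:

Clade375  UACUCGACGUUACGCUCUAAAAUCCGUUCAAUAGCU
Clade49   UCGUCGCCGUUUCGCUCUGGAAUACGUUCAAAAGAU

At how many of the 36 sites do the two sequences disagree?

The sequences differ at positions 2 (A/C), 3 (C/G), 7 (A/C), 12 (A/U), 19 (A/G), 20 (A/G), 24 (C/A), 32 (U/A), 35 (C/A).
That gives 9 mismatches out of 36 aligned sites, so the Hamming distance is 9.

9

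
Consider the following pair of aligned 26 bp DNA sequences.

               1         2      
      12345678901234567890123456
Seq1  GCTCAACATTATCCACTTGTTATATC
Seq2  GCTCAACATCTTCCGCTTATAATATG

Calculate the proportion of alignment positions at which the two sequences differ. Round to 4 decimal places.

Mismatches occur at site 10 (T↔C), site 11 (A↔T), site 15 (A↔G), site 19 (G↔A), site 21 (T↔A), site 26 (C↔G).
There are 6 differences over 26 sites, so p = 6/26 = 0.2308.

0.2308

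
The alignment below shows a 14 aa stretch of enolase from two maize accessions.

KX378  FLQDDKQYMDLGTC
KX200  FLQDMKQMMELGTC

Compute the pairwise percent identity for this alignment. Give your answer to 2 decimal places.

Differing sites — 5:D/M; 8:Y/M; 10:D/E.
11 of the 14 sites match, so the percent identity is 11/14 × 100 = 78.57%.

78.57%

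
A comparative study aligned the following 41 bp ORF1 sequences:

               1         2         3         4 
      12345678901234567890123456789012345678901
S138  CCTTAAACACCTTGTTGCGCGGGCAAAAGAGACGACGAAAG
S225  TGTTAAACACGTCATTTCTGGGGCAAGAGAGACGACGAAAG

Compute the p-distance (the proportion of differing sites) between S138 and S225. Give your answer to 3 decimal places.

The sequences differ at positions 1 (C/T), 2 (C/G), 11 (C/G), 13 (T/C), 14 (G/A), 17 (G/T), 19 (G/T), 20 (C/G), 27 (A/G).
There are 9 differences over 41 sites, so p = 9/41 = 0.220.

0.220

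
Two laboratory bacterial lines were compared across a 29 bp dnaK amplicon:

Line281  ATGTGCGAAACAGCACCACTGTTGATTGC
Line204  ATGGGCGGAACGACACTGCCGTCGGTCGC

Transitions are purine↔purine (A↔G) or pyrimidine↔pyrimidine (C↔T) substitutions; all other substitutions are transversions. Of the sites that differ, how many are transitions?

Mismatches occur at site 4 (T↔G, transversion), site 8 (A↔G, transition), site 12 (A↔G, transition), site 13 (G↔A, transition), site 17 (C↔T, transition), site 18 (A↔G, transition), site 20 (T↔C, transition), site 23 (T↔C, transition), site 25 (A↔G, transition), site 27 (T↔C, transition).
Of the 10 differences, 9 transitions and 1 transversion, so the answer is 9.

9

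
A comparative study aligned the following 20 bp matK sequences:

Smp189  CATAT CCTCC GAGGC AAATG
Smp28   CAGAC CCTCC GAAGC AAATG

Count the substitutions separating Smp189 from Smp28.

Differing sites — 3:T/G; 5:T/C; 13:G/A.
That gives 3 mismatches out of 20 aligned sites, so the Hamming distance is 3.

3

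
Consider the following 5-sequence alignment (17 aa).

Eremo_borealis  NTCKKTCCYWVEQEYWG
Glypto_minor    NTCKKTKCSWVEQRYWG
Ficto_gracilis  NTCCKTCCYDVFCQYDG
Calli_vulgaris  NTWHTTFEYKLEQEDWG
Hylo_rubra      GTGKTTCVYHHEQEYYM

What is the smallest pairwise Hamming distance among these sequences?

3

Pairwise Hamming distances:
  Eremo_borealis vs Glypto_minor: 3
  Eremo_borealis vs Ficto_gracilis: 6
  Eremo_borealis vs Calli_vulgaris: 8
  Eremo_borealis vs Hylo_rubra: 8
  Glypto_minor vs Ficto_gracilis: 8
  Glypto_minor vs Calli_vulgaris: 10
  Glypto_minor vs Hylo_rubra: 11
  Ficto_gracilis vs Calli_vulgaris: 12
  Ficto_gracilis vs Hylo_rubra: 12
  Calli_vulgaris vs Hylo_rubra: 10
The smallest is 3, between Eremo_borealis and Glypto_minor.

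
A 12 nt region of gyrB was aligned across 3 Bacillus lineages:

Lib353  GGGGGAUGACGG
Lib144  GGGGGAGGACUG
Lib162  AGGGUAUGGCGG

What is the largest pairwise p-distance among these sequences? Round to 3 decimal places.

Pairwise Hamming distances:
  Lib353 vs Lib144: 2
  Lib353 vs Lib162: 3
  Lib144 vs Lib162: 5
The largest is 5 mismatches, between Lib144 and Lib162; p = 5/12 = 0.417.

0.417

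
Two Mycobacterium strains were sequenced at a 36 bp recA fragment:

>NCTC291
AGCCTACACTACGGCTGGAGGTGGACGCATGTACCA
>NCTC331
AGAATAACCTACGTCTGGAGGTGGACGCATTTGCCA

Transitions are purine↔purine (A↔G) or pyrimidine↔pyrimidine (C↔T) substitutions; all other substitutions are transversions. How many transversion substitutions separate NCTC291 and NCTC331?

6

The sequences differ at positions 3 (C/A, transversion), 4 (C/A, transversion), 7 (C/A, transversion), 8 (A/C, transversion), 14 (G/T, transversion), 31 (G/T, transversion), 33 (A/G, transition).
Of the 7 differences, 1 transition and 6 transversions, so the answer is 6.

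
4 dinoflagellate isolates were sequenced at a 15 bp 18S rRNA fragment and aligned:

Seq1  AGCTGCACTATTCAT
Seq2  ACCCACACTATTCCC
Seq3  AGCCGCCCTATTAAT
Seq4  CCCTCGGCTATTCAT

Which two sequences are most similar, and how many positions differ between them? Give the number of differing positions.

3

Pairwise Hamming distances:
  Seq1 vs Seq2: 5
  Seq1 vs Seq3: 3
  Seq1 vs Seq4: 5
  Seq2 vs Seq3: 6
  Seq2 vs Seq4: 7
  Seq3 vs Seq4: 7
The smallest is 3, between Seq1 and Seq3.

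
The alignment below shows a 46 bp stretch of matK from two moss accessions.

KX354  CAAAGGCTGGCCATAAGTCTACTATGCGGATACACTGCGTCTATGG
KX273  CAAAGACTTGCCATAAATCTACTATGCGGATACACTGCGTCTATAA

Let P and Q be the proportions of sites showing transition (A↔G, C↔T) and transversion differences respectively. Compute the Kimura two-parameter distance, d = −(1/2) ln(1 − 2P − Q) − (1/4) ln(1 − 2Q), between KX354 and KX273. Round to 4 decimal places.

Mismatches occur at site 6 (G/A, transition), site 9 (G/T, transversion), site 17 (G/A, transition), site 45 (G/A, transition), site 46 (G/A, transition).
Of the 5 differences, 4 transitions and 1 transversion over 46 sites: P = 4/46 = 0.086957, Q = 1/46 = 0.021739.
d = −0.5·ln(0.804347) − 0.25·ln(0.956522) = −0.5·(-0.217725) − 0.25·(-0.044451) = 0.1200.

0.1200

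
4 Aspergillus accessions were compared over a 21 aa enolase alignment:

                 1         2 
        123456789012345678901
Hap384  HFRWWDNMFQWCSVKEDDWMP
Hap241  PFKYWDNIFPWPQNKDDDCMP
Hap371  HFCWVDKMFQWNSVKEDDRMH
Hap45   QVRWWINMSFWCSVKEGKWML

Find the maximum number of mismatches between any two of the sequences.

Pairwise Hamming distances:
  Hap384 vs Hap241: 10
  Hap384 vs Hap371: 6
  Hap384 vs Hap45: 8
  Hap241 vs Hap371: 13
  Hap241 vs Hap45: 16
  Hap371 vs Hap45: 13
The largest is 16, between Hap241 and Hap45.

16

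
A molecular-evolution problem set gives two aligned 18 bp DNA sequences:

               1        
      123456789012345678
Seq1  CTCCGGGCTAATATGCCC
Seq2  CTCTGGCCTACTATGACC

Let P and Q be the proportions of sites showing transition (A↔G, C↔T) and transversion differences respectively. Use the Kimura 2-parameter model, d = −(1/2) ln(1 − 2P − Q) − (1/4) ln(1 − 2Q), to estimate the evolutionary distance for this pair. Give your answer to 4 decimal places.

0.2641

The sequences differ at positions 4 (C/T, transition), 7 (G/C, transversion), 11 (A/C, transversion), 16 (C/A, transversion).
Of the 4 differences, 1 transition and 3 transversions over 18 sites: P = 1/18 = 0.055556, Q = 3/18 = 0.166667.
d = −0.5·ln(0.722221) − 0.25·ln(0.666666) = −0.5·(-0.325424) − 0.25·(-0.405466) = 0.2641.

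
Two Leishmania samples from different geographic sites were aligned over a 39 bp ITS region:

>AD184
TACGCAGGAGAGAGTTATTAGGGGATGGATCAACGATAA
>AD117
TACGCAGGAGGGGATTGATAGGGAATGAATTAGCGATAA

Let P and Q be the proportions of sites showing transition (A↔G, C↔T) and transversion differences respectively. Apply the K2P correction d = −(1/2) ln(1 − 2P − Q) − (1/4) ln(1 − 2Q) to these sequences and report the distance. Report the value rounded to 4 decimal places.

Mismatches occur at site 11 (A→G, transition), site 13 (A→G, transition), site 14 (G→A, transition), site 17 (A→G, transition), site 18 (T→A, transversion), site 24 (G→A, transition), site 28 (G→A, transition), site 31 (C→T, transition), site 33 (A→G, transition).
Of the 9 differences, 8 transitions and 1 transversion over 39 sites: P = 8/39 = 0.205128, Q = 1/39 = 0.025641.
d = −0.5·ln(0.564103) − 0.25·ln(0.948718) = −0.5·(-0.572518) − 0.25·(-0.052644) = 0.2994.

0.2994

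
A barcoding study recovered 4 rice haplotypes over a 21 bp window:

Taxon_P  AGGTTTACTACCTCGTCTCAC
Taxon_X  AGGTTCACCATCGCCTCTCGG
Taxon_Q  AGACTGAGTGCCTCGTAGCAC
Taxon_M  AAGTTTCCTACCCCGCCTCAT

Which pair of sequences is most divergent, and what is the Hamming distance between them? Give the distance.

Pairwise Hamming distances:
  Taxon_P vs Taxon_X: 7
  Taxon_P vs Taxon_Q: 7
  Taxon_P vs Taxon_M: 5
  Taxon_X vs Taxon_Q: 13
  Taxon_X vs Taxon_M: 10
  Taxon_Q vs Taxon_M: 12
The largest is 13, between Taxon_X and Taxon_Q.

13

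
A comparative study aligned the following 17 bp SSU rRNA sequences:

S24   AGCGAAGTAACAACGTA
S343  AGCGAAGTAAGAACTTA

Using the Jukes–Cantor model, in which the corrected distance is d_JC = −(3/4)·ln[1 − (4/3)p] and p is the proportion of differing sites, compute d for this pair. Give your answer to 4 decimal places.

0.1280

The sequences differ at positions 11 (C/G), 15 (G/T).
p = 2/17 = 0.117647.
d = −0.75 · ln(1 − (4/3)·0.117647) = −0.75 · ln(0.843137) = −0.75 · (-0.170626) = 0.1280.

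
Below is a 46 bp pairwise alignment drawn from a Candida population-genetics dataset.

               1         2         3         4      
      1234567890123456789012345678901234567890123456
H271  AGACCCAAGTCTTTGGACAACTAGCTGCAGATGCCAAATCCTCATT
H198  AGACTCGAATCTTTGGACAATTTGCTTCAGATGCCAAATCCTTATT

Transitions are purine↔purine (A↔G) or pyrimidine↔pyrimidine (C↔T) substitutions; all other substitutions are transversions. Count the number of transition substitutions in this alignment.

The sequences differ at positions 5 (C/T, transition), 7 (A/G, transition), 9 (G/A, transition), 21 (C/T, transition), 23 (A/T, transversion), 27 (G/T, transversion), 43 (C/T, transition).
Of the 7 differences, 5 transitions and 2 transversions, so the answer is 5.

5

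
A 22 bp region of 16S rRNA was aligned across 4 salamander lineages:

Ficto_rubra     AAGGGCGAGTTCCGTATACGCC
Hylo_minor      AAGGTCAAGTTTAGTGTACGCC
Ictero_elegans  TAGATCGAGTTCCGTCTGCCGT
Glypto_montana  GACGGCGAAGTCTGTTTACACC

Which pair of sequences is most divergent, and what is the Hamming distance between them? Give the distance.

Pairwise Hamming distances:
  Ficto_rubra vs Hylo_minor: 5
  Ficto_rubra vs Ictero_elegans: 8
  Ficto_rubra vs Glypto_montana: 7
  Hylo_minor vs Ictero_elegans: 10
  Hylo_minor vs Glypto_montana: 10
  Ictero_elegans vs Glypto_montana: 12
The largest is 12, between Ictero_elegans and Glypto_montana.

12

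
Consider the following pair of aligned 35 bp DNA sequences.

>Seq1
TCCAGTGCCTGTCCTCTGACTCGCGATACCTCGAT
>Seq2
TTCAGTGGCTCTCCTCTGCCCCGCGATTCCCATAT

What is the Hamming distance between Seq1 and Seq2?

9

The sequences differ at positions 2 (C/T), 8 (C/G), 11 (G/C), 19 (A/C), 21 (T/C), 28 (A/T), 31 (T/C), 32 (C/A), 33 (G/T).
That gives 9 mismatches out of 35 aligned sites, so the Hamming distance is 9.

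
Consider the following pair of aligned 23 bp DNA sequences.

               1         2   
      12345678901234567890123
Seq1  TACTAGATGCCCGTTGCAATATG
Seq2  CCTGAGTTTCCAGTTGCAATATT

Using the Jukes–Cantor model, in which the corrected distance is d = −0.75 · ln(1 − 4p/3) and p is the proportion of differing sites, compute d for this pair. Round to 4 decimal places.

Differing sites — 1:T/C; 2:A/C; 3:C/T; 4:T/G; 7:A/T; 9:G/T; 12:C/A; 23:G/T.
p = 8/23 = 0.347826.
d = −0.75 · ln(1 − (4/3)·0.347826) = −0.75 · ln(0.536232) = −0.75 · (-0.623188) = 0.4674.

0.4674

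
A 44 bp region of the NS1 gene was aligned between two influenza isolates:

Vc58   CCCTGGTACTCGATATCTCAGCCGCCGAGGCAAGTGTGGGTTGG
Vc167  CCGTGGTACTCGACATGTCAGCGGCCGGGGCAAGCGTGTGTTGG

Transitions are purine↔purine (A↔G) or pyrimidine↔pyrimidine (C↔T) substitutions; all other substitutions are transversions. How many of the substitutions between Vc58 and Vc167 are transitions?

Mismatches occur at site 3 (C/G, transversion), site 14 (T/C, transition), site 17 (C/G, transversion), site 23 (C/G, transversion), site 28 (A/G, transition), site 35 (T/C, transition), site 39 (G/T, transversion).
Of the 7 differences, 3 transitions and 4 transversions, so the answer is 3.

3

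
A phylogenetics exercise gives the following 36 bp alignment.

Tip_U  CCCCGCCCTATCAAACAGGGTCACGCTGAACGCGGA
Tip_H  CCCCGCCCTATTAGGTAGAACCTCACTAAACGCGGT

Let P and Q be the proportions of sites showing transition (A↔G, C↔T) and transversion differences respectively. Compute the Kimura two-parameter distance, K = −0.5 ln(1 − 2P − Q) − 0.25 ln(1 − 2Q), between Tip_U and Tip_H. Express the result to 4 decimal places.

Mismatches occur at site 12 (C/T, transition), site 14 (A/G, transition), site 15 (A/G, transition), site 16 (C/T, transition), site 19 (G/A, transition), site 20 (G/A, transition), site 21 (T/C, transition), site 23 (A/T, transversion), site 25 (G/A, transition), site 28 (G/A, transition), site 36 (A/T, transversion).
Of the 11 differences, 9 transitions and 2 transversions over 36 sites: P = 9/36 = 0.250000, Q = 2/36 = 0.055556.
d = −0.5·ln(0.444444) − 0.25·ln(0.888888) = −0.5·(-0.810931) − 0.25·(-0.117784) = 0.4349.

0.4349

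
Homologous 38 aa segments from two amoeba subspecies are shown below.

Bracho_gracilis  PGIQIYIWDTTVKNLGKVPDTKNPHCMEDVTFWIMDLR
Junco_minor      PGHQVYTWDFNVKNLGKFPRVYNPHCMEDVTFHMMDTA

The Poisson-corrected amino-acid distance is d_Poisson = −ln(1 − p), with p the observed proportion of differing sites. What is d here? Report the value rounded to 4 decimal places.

0.4187

The sequences differ at positions 3 (I/H), 5 (I/V), 7 (I/T), 10 (T/F), 11 (T/N), 18 (V/F), 20 (D/R), 21 (T/V), 22 (K/Y), 33 (W/H), 34 (I/M), 37 (L/T), 38 (R/A).
p = 13/38 = 0.342105.
d = −ln(1 − 0.342105) = −ln(0.657895) = 0.4187.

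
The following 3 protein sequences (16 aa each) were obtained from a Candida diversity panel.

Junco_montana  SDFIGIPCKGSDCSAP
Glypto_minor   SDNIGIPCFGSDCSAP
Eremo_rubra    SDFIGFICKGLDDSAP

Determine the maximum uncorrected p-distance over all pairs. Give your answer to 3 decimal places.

0.375

Pairwise Hamming distances:
  Junco_montana vs Glypto_minor: 2
  Junco_montana vs Eremo_rubra: 4
  Glypto_minor vs Eremo_rubra: 6
The largest is 6 mismatches, between Glypto_minor and Eremo_rubra; p = 6/16 = 0.375.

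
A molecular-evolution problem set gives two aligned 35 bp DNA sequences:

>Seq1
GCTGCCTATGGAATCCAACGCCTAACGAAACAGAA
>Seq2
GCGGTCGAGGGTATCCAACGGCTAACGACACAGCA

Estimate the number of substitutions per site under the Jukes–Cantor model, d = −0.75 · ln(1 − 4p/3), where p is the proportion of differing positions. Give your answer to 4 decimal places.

0.2726

The sequences differ at positions 3 (T/G), 5 (C/T), 7 (T/G), 9 (T/G), 12 (A/T), 21 (C/G), 29 (A/C), 34 (A/C).
p = 8/35 = 0.228571.
d = −0.75 · ln(1 − (4/3)·0.228571) = −0.75 · ln(0.695239) = −0.75 · (-0.363500) = 0.2726.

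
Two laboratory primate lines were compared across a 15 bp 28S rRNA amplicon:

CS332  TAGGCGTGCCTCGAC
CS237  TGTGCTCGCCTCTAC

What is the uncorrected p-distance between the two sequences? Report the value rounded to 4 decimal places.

Mismatches occur at site 2 (A/G), site 3 (G/T), site 6 (G/T), site 7 (T/C), site 13 (G/T).
There are 5 differences over 15 sites, so p = 5/15 = 0.3333.

0.3333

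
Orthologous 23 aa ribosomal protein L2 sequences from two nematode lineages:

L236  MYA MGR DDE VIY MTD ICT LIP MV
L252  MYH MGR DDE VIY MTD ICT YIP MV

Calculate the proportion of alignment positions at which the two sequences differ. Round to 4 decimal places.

Differing sites — 3:A/H; 19:L/Y.
There are 2 differences over 23 sites, so p = 2/23 = 0.0870.

0.0870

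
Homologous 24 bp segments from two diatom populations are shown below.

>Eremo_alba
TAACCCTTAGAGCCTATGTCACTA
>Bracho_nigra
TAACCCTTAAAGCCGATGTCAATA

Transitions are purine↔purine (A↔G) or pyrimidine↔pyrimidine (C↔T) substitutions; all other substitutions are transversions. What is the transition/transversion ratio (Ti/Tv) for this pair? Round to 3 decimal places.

Mismatches occur at site 10 (G→A, transition), site 15 (T→G, transversion), site 22 (C→A, transversion).
Of the 3 differences, 1 transition and 2 transversions, so Ti/Tv = 1/2 = 0.500.

0.500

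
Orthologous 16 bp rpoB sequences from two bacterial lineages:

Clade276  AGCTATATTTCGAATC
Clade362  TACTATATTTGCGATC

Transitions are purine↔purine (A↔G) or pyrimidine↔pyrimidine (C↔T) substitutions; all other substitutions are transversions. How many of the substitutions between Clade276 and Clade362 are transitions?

Differing sites — 1:A/T (Tv); 2:G/A (Ti); 11:C/G (Tv); 12:G/C (Tv); 13:A/G (Ti).
Of the 5 differences, 2 transitions and 3 transversions, so the answer is 2.

2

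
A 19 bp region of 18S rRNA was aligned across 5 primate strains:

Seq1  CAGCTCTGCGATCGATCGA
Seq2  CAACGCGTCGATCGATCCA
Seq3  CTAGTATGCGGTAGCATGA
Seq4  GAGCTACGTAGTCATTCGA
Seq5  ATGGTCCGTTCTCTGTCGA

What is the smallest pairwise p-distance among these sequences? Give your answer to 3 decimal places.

0.263

Pairwise Hamming distances:
  Seq1 vs Seq2: 5
  Seq1 vs Seq3: 9
  Seq1 vs Seq4: 8
  Seq1 vs Seq5: 9
  Seq2 vs Seq3: 12
  Seq2 vs Seq4: 12
  Seq2 vs Seq5: 13
  Seq3 vs Seq4: 12
  Seq3 vs Seq5: 12
  Seq4 vs Seq5: 8
The smallest is 5 mismatches, between Seq1 and Seq2; p = 5/19 = 0.263.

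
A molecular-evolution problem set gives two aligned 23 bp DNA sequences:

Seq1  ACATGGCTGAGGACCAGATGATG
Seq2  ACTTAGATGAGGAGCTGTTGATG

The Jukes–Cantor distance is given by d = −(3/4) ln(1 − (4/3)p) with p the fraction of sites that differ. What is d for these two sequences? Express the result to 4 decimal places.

Mismatches occur at site 3 (A/T), site 5 (G/A), site 7 (C/A), site 14 (C/G), site 16 (A/T), site 18 (A/T).
p = 6/23 = 0.260870.
d = −0.75 · ln(1 − (4/3)·0.260870) = −0.75 · ln(0.652173) = −0.75 · (-0.427445) = 0.3206.

0.3206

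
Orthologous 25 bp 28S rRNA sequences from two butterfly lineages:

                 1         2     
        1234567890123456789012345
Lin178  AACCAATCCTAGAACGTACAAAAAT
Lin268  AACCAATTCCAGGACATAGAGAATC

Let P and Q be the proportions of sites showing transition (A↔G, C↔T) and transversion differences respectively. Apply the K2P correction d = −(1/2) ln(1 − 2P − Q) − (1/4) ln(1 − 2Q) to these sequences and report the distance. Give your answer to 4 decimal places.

The sequences differ at positions 8 (C/T, transition), 10 (T/C, transition), 13 (A/G, transition), 16 (G/A, transition), 19 (C/G, transversion), 21 (A/G, transition), 24 (A/T, transversion), 25 (T/C, transition).
Of the 8 differences, 6 transitions and 2 transversions over 25 sites: P = 6/25 = 0.240000, Q = 2/25 = 0.080000.
d = −0.5·ln(0.440000) − 0.25·ln(0.840000) = −0.5·(-0.820981) − 0.25·(-0.174353) = 0.4541.

0.4541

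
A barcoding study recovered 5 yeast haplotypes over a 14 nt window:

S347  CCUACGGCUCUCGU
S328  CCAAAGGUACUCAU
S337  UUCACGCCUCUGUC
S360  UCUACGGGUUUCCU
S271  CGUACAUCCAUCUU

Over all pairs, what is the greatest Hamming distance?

10

Pairwise Hamming distances:
  S347 vs S328: 5
  S347 vs S337: 7
  S347 vs S360: 4
  S347 vs S271: 6
  S328 vs S337: 10
  S328 vs S360: 7
  S328 vs S271: 9
  S337 vs S360: 8
  S337 vs S271: 9
  S360 vs S271: 8
The largest is 10, between S328 and S337.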